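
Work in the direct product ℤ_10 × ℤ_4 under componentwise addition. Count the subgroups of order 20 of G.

3

|G| = 40 and 20 | 40, so subgroups of order 20 are possible by Lagrange.
The subgroups of order 20 are: {(0,0), (0,1), (0,2), (0,3), (2,0), (2,1), (2,2), (2,3), (4,0), (4,1), (4,2), (4,3), (6,0), (6,1), (6,2), (6,3), (8,0), (8,1), (8,2), (8,3)}; {(0,0), (0,2), (1,0), (1,2), (2,0), (2,2), (3,0), (3,2), (4,0), (4,2), (5,0), (5,2), (6,0), (6,2), (7,0), (7,2), (8,0), (8,2), (9,0), (9,2)}; {(0,0), (0,2), (1,1), (1,3), (2,0), (2,2), (3,1), (3,3), (4,0), (4,2), (5,1), (5,3), (6,0), (6,2), (7,1), (7,3), (8,0), (8,2), (9,1), (9,3)}.
So G has 3 subgroups of order 20.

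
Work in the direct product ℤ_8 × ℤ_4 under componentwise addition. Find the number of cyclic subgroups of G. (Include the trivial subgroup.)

14

Each element a generates a cyclic subgroup ⟨a⟩; distinct elements may generate the same one (a cyclic group of order d has φ(d) generators).
Cyclic subgroups by order — order 1: 1; order 2: 3; order 4: 6; order 8: 4.
Total: 14.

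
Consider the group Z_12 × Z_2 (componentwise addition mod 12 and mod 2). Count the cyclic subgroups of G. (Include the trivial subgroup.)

A cyclic subgroup of order d is generated by each of its φ(d) elements of order d, so the cyclic subgroups of order d number (#elements of order d)/φ(d).
Cyclic subgroups by order — order 1: 1; order 2: 3; order 3: 1; order 4: 2; order 6: 3; order 12: 2.
Total: 12.

12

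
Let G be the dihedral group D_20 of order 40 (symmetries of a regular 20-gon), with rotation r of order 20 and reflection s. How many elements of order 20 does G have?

8

The elements of order 20 are: r, r^3, r^7, r^9, r^11, r^13, r^17, r^19.
That's 8.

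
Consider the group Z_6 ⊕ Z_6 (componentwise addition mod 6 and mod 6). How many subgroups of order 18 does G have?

|G| = 36 and 18 | 36, so subgroups of order 18 are possible by Lagrange.
The subgroups of order 18 are: {(0,0), (0,1), (0,2), (0,3), (0,4), (0,5), (2,0), (2,1), (2,2), (2,3), (2,4), (2,5), (4,0), (4,1), (4,2), (4,3), (4,4), (4,5)}; {(0,0), (0,2), (0,4), (1,0), (1,2), (1,4), (2,0), (2,2), (2,4), (3,0), (3,2), (3,4), (4,0), (4,2), (4,4), (5,0), (5,2), (5,4)}; {(0,0), (0,2), (0,4), (1,1), (1,3), (1,5), (2,0), (2,2), (2,4), (3,1), (3,3), (3,5), (4,0), (4,2), (4,4), (5,1), (5,3), (5,5)}.
So G has 3 subgroups of order 18.

3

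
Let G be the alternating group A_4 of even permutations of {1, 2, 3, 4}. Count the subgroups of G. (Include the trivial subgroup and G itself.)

10

|G| = 12, so by Lagrange every subgroup order divides 12. Divisors: 1, 2, 3, 4, 6, 12.
Subgroups by order — order 1: 1; order 2: 3; order 3: 4; order 4: 1; order 6: 0; order 12: 1.
Total: 1 + 3 + 4 + 1 + 0 + 1 = 10.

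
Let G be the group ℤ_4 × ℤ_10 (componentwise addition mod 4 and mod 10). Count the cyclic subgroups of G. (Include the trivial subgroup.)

Group the elements of G by the cyclic subgroup they generate; each cyclic subgroup of order d accounts for φ(d) elements.
Cyclic subgroups by order — order 1: 1; order 2: 3; order 4: 2; order 5: 1; order 10: 3; order 20: 2.
Total: 12.

12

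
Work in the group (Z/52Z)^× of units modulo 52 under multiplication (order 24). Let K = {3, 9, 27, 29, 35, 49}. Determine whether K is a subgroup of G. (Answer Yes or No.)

No

The identity 1 ∉ K, so K is not a subgroup.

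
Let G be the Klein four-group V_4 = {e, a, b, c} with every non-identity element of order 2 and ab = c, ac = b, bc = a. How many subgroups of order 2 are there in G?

3

|G| = 4 and 2 | 4, so subgroups of order 2 are possible by Lagrange.
The subgroups of order 2 are: {e, a}; {e, b}; {e, c}.
So G has 3 subgroups of order 2.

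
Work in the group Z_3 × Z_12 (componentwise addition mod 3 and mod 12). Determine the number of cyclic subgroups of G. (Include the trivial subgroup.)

Group the elements of G by the cyclic subgroup they generate; each cyclic subgroup of order d accounts for φ(d) elements.
Cyclic subgroups by order — order 1: 1; order 2: 1; order 3: 4; order 4: 1; order 6: 4; order 12: 4.
Total: 15.

15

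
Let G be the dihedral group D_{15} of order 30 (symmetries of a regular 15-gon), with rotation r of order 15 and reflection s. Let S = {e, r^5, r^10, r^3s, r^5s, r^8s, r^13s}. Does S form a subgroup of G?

No

|S| = 7 does not divide |G| = 30, so by Lagrange S is not a subgroup.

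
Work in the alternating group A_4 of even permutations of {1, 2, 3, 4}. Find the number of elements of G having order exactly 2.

3

The elements of order 2 are: (1 2)(3 4), (1 3)(2 4), (1 4)(2 3).
That's 3.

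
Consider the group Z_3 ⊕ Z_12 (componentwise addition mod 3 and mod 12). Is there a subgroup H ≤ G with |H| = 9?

9 | 36. A subgroup of order 9 is {(0,0), (0,4), (0,8), (1,0), (1,4), (1,8), (2,0), (2,4), (2,8)}.

Yes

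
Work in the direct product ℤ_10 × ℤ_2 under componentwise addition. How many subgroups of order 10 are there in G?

3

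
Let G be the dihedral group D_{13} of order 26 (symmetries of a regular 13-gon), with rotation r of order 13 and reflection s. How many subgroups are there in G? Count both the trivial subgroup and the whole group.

16

|G| = 26, so by Lagrange every subgroup order divides 26. Divisors: 1, 2, 13, 26.
Subgroups by order — order 1: 1; order 2: 13; order 13: 1; order 26: 1.
Total: 1 + 13 + 1 + 1 = 16.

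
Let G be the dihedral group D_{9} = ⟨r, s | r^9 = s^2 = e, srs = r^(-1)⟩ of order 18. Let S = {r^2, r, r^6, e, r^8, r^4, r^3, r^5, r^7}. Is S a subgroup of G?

Yes

|S| = 9 divides |G| = 18, consistent with Lagrange.
S contains the identity, every element's inverse is in S, and S is closed under ·: it is a subgroup.
In fact S = ⟨r^4⟩.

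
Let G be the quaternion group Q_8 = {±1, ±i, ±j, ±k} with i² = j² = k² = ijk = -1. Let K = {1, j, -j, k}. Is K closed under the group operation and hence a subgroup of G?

k ∈ K but its inverse -k ∉ K, so K is not a subgroup.

No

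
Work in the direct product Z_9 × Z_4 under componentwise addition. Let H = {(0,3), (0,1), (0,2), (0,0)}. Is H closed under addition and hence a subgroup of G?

|H| = 4 divides |G| = 36, consistent with Lagrange.
H contains the identity, every element's inverse is in H, and H is closed under +: it is a subgroup.
In fact H = ⟨(0,1)⟩.

Yes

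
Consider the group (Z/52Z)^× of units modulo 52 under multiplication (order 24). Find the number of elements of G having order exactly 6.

The elements of order 6 are: 3, 17, 23, 35, 43, 49.
That's 6.

6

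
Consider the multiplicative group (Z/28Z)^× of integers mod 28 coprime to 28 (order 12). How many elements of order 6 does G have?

6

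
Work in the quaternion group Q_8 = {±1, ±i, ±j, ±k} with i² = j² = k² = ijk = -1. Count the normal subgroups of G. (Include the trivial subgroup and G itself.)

6

G has 6 subgroups. Checking conjugation-invariance by order — order 1: 1/1 normal; order 2: 1/1 normal; order 4: 3/3 normal; order 8: 1/1 normal.
Total normal subgroups: 6.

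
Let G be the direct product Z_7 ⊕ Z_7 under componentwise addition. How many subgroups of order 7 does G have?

8

|G| = 49 and 7 | 49, so subgroups of order 7 are possible by Lagrange.
The subgroups of order 7 are: {(0,0), (0,1), (0,2), (0,3), (0,4), (0,5), (0,6)}; {(0,0), (1,0), (2,0), (3,0), (4,0), (5,0), (6,0)}; {(0,0), (1,1), (2,2), (3,3), (4,4), (5,5), (6,6)}; {(0,0), (1,2), (2,4), (3,6), (4,1), (5,3), (6,5)}; … (8 in all).
So G has 8 subgroups of order 7.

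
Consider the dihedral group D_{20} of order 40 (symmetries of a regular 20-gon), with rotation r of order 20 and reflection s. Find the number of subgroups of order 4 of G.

|G| = 40 and 4 | 40, so subgroups of order 4 are possible by Lagrange.
The subgroups of order 4 are: {e, r^10, s, r^10s}; {e, r^10, rs, r^11s}; {e, r^10, r^2s, r^12s}; {e, r^10, r^3s, r^13s}; … (11 in all).
So G has 11 subgroups of order 4.

11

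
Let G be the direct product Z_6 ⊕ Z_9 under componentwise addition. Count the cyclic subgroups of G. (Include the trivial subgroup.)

16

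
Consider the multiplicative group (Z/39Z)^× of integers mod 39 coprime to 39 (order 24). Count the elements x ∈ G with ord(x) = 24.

0

No element of G has order 24 (even though 24 | 24).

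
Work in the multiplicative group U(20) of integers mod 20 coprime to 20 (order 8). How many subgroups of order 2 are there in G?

3

|G| = 8 and 2 | 8, so subgroups of order 2 are possible by Lagrange.
The subgroups of order 2 are: {1, 11}; {1, 19}; {1, 9}.
So G has 3 subgroups of order 2.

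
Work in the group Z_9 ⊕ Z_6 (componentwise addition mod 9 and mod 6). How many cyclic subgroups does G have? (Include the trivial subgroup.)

16

Group the elements of G by the cyclic subgroup they generate; each cyclic subgroup of order d accounts for φ(d) elements.
Cyclic subgroups by order — order 1: 1; order 2: 1; order 3: 4; order 6: 4; order 9: 3; order 18: 3.
Total: 16.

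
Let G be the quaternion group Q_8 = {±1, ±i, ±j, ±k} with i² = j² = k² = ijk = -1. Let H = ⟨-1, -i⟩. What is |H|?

4

|⟨-1⟩| = 2 and |⟨-i⟩| = 4, so |H| is a multiple of lcm(2, 4) = 4 and divides |G| = 8.
Closing under the operation: H = {1, -1, i, -i}, so |H| = 4.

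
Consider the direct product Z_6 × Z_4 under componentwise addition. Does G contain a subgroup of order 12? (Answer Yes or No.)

12 | 24. A subgroup of order 12 is {(0,0), (0,1), (0,2), (0,3), (2,0), (2,1), (2,2), (2,3), (4,0), (4,1), (4,2), (4,3)}.

Yes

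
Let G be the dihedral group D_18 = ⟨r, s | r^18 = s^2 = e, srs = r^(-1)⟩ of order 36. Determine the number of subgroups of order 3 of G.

1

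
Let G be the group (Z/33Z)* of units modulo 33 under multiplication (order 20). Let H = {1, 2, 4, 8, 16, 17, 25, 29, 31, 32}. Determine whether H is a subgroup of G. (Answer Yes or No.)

|H| = 10 divides |G| = 20, consistent with Lagrange.
H contains the identity, every element's inverse is in H, and H is closed under ·: it is a subgroup.
In fact H = ⟨2⟩.

Yes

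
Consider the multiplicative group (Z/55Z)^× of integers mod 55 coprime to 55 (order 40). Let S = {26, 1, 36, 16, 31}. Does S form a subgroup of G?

Yes

|S| = 5 divides |G| = 40, consistent with Lagrange.
S contains the identity, every element's inverse is in S, and S is closed under ·: it is a subgroup.
In fact S = ⟨16⟩.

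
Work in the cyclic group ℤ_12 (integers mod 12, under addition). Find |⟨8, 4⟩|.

3

|⟨8⟩| = 3 and |⟨4⟩| = 3, so |H| is a multiple of lcm(3, 3) = 3 and divides |G| = 12.
Closing under the operation: H = {0, 4, 8}, so |H| = 3.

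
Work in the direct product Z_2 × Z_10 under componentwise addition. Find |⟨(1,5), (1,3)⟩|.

|⟨(1,5)⟩| = 2 and |⟨(1,3)⟩| = 10, so |H| is a multiple of lcm(2, 10) = 10 and divides |G| = 20.
Closing under the operation: H = {(0,0), (0,2), (0,4), (0,6), (0,8), (1,1), (1,3), (1,5), (1,7), (1,9)}, so |H| = 10.

10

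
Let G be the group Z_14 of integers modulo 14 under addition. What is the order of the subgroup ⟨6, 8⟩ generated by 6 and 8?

|⟨6⟩| = 7 and |⟨8⟩| = 7, so |H| is a multiple of lcm(7, 7) = 7 and divides |G| = 14.
Closing under the operation: H = {0, 2, 4, 6, 8, 10, 12}, so |H| = 7.

7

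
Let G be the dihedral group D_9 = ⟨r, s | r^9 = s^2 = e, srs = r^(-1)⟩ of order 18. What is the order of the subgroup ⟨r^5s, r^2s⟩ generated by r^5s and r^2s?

6

|⟨r^5s⟩| = 2 and |⟨r^2s⟩| = 2, so |H| is a multiple of lcm(2, 2) = 2 and divides |G| = 18.
Closing under the operation: H = {e, r^3, r^6, r^2s, r^5s, r^8s}, so |H| = 6.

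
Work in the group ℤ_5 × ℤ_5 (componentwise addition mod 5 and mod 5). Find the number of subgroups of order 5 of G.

|G| = 25 and 5 | 25, so subgroups of order 5 are possible by Lagrange.
The subgroups of order 5 are: {(0,0), (0,1), (0,2), (0,3), (0,4)}; {(0,0), (1,0), (2,0), (3,0), (4,0)}; {(0,0), (1,1), (2,2), (3,3), (4,4)}; {(0,0), (1,2), (2,4), (3,1), (4,3)}; … (6 in all).
So G has 6 subgroups of order 5.

6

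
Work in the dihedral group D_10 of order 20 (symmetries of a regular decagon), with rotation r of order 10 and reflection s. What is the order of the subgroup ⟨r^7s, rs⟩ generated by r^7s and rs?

10

|⟨r^7s⟩| = 2 and |⟨rs⟩| = 2, so |H| is a multiple of lcm(2, 2) = 2 and divides |G| = 20.
Closing under the operation: H = {e, r^2, r^4, r^6, r^8, rs, r^3s, r^5s, r^7s, r^9s}, so |H| = 10.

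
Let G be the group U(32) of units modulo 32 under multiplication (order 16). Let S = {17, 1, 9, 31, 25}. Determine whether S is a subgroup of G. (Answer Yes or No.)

No

|S| = 5 does not divide |G| = 16, so by Lagrange S is not a subgroup.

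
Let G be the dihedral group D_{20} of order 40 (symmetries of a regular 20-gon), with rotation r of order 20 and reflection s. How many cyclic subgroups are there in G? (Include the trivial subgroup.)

Each element a generates a cyclic subgroup ⟨a⟩; distinct elements may generate the same one (a cyclic group of order d has φ(d) generators).
Cyclic subgroups by order — order 1: 1; order 2: 21; order 4: 1; order 5: 1; order 10: 1; order 20: 1.
Total: 26.

26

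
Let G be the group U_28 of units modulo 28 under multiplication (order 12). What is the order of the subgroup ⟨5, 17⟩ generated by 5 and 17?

6

|⟨5⟩| = 6 and |⟨17⟩| = 6, so |H| is a multiple of lcm(6, 6) = 6 and divides |G| = 12.
Closing under the operation: H = {1, 5, 9, 13, 17, 25}, so |H| = 6.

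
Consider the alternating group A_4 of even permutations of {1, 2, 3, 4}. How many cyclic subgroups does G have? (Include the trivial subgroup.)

A cyclic subgroup of order d is generated by each of its φ(d) elements of order d, so the cyclic subgroups of order d number (#elements of order d)/φ(d).
Cyclic subgroups by order — order 1: 1; order 2: 3; order 3: 4.
Total: 8.

8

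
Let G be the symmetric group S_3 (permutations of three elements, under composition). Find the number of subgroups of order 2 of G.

|G| = 6 and 2 | 6, so subgroups of order 2 are possible by Lagrange.
The subgroups of order 2 are: {e, (1 2)}; {e, (1 3)}; {e, (2 3)}.
So G has 3 subgroups of order 2.

3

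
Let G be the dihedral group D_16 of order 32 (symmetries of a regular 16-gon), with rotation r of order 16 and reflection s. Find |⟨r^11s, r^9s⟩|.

16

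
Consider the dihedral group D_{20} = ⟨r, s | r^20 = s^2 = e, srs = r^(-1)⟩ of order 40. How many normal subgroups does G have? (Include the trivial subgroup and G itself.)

9

G has 48 subgroups. Checking conjugation-invariance by order — order 1: 1/1 normal; order 2: 1/21 normal; order 4: 1/11 normal; order 5: 1/1 normal; order 8: 0/5 normal; order 10: 1/5 normal; order 20: 3/3 normal; order 40: 1/1 normal.
Total normal subgroups: 9.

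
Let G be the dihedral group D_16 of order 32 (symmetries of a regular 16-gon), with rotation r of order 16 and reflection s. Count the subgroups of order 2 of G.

|G| = 32 and 2 | 32, so subgroups of order 2 are possible by Lagrange.
The subgroups of order 2 are: {e, r^10s}; {e, r^11s}; {e, r^12s}; {e, r^13s}; … (17 in all).
So G has 17 subgroups of order 2.

17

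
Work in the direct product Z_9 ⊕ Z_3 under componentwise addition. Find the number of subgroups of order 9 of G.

4

|G| = 27 and 9 | 27, so subgroups of order 9 are possible by Lagrange.
The subgroups of order 9 are: {(0,0), (0,1), (0,2), (3,0), (3,1), (3,2), (6,0), (6,1), (6,2)}; {(0,0), (1,0), (2,0), (3,0), (4,0), (5,0), (6,0), (7,0), (8,0)}; {(0,0), (1,1), (2,2), (3,0), (4,1), (5,2), (6,0), (7,1), (8,2)}; {(0,0), (1,2), (2,1), (3,0), (4,2), (5,1), (6,0), (7,2), (8,1)}.
So G has 4 subgroups of order 9.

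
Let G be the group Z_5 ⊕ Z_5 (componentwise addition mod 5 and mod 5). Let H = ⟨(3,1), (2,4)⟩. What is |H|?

|⟨(3,1)⟩| = 5 and |⟨(2,4)⟩| = 5, so |H| is a multiple of lcm(5, 5) = 5 and divides |G| = 25.
Closing under the operation: H = {(0,0), (1,2), (2,4), (3,1), (4,3)}, so |H| = 5.

5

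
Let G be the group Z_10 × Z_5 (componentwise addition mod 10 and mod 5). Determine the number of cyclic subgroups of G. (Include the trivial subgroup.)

14

A cyclic subgroup of order d is generated by each of its φ(d) elements of order d, so the cyclic subgroups of order d number (#elements of order d)/φ(d).
Cyclic subgroups by order — order 1: 1; order 2: 1; order 5: 6; order 10: 6.
Total: 14.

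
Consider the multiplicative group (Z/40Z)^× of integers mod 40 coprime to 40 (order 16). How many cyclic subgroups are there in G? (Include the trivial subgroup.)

A cyclic subgroup of order d is generated by each of its φ(d) elements of order d, so the cyclic subgroups of order d number (#elements of order d)/φ(d).
Cyclic subgroups by order — order 1: 1; order 2: 7; order 4: 4.
Total: 12.

12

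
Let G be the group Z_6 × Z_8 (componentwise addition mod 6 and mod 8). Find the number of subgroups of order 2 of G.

|G| = 48 and 2 | 48, so subgroups of order 2 are possible by Lagrange.
The subgroups of order 2 are: {(0,0), (0,4)}; {(0,0), (3,0)}; {(0,0), (3,4)}.
So G has 3 subgroups of order 2.

3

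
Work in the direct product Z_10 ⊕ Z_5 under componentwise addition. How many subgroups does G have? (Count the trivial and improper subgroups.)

|G| = 50, so by Lagrange every subgroup order divides 50. Divisors: 1, 2, 5, 10, 25, 50.
Subgroups by order — order 1: 1; order 2: 1; order 5: 6; order 10: 6; order 25: 1; order 50: 1.
Total: 1 + 1 + 6 + 6 + 1 + 1 = 16.

16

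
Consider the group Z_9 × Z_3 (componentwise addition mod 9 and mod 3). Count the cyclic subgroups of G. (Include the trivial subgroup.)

8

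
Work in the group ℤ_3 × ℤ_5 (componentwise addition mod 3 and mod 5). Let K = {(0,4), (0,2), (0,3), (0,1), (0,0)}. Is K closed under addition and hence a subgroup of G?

|K| = 5 divides |G| = 15, consistent with Lagrange.
K contains the identity, every element's inverse is in K, and K is closed under +: it is a subgroup.
In fact K = ⟨(0,1)⟩.

Yes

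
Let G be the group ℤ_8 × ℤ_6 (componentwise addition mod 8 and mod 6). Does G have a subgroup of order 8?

8 | 48. A subgroup of order 8 is {(0,0), (0,3), (2,0), (2,3), (4,0), (4,3), (6,0), (6,3)}.

Yes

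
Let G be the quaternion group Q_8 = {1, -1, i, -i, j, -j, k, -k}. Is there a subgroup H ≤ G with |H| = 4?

4 | 8. A subgroup of order 4 is {1, -1, i, -i}.

Yes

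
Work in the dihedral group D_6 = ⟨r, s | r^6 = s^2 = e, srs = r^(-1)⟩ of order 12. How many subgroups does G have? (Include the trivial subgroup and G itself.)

|G| = 12, so by Lagrange every subgroup order divides 12. Divisors: 1, 2, 3, 4, 6, 12.
Subgroups by order — order 1: 1; order 2: 7; order 3: 1; order 4: 3; order 6: 3; order 12: 1.
Total: 1 + 7 + 1 + 3 + 3 + 1 = 16.

16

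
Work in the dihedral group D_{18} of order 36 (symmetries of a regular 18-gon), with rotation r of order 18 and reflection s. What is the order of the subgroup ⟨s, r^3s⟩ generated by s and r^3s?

12

|⟨s⟩| = 2 and |⟨r^3s⟩| = 2, so |H| is a multiple of lcm(2, 2) = 2 and divides |G| = 36.
Closing under the operation: H = {e, r^3, r^6, r^9, r^12, r^15, s, r^3s, r^6s, r^9s, r^12s, r^15s}, so |H| = 12.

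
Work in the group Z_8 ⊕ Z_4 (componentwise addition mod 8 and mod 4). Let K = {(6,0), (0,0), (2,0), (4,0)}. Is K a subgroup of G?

Yes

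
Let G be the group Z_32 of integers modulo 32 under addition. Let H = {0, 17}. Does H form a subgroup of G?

No

17 ∈ H but its inverse 15 ∉ H, so H is not a subgroup.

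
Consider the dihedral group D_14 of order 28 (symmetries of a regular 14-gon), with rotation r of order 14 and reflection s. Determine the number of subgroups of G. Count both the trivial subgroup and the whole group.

28

|G| = 28, so by Lagrange every subgroup order divides 28. Divisors: 1, 2, 4, 7, 14, 28.
Subgroups by order — order 1: 1; order 2: 15; order 4: 7; order 7: 1; order 14: 3; order 28: 1.
Total: 1 + 15 + 7 + 1 + 3 + 1 = 28.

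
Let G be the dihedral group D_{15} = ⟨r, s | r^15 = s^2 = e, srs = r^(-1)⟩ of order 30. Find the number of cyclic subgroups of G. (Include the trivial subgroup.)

19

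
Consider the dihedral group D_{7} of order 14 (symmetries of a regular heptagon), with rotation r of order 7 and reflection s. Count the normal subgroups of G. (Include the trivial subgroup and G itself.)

3

G has 10 subgroups. Checking conjugation-invariance by order — order 1: 1/1 normal; order 2: 0/7 normal; order 7: 1/1 normal; order 14: 1/1 normal.
Total normal subgroups: 3.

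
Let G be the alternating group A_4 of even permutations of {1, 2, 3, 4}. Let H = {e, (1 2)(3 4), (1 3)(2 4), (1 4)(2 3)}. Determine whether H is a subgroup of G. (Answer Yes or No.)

|H| = 4 divides |G| = 12, consistent with Lagrange.
H contains the identity, every element's inverse is in H, and H is closed under ∘: it is a subgroup.

Yes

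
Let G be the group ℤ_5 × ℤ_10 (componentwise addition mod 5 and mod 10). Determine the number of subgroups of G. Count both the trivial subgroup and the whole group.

|G| = 50, so by Lagrange every subgroup order divides 50. Divisors: 1, 2, 5, 10, 25, 50.
Subgroups by order — order 1: 1; order 2: 1; order 5: 6; order 10: 6; order 25: 1; order 50: 1.
Total: 1 + 1 + 6 + 6 + 1 + 1 = 16.

16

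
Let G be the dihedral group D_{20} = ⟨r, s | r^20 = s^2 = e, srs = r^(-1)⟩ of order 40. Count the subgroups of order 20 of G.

3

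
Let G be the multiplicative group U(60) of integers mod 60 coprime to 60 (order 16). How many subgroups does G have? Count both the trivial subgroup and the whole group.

27

|G| = 16, so by Lagrange every subgroup order divides 16. Divisors: 1, 2, 4, 8, 16.
Subgroups by order — order 1: 1; order 2: 7; order 4: 11; order 8: 7; order 16: 1.
Total: 1 + 7 + 11 + 7 + 1 = 27.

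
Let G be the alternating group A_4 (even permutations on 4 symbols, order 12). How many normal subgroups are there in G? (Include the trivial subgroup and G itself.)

3

G has 10 subgroups. Checking conjugation-invariance by order — order 1: 1/1 normal; order 2: 0/3 normal; order 3: 0/4 normal; order 4: 1/1 normal; order 12: 1/1 normal.
Total normal subgroups: 3.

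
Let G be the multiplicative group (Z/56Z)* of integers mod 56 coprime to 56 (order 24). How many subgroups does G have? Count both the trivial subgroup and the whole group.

32

|G| = 24, so by Lagrange every subgroup order divides 24. Divisors: 1, 2, 3, 4, 6, 8, 12, 24.
Subgroups by order — order 1: 1; order 2: 7; order 3: 1; order 4: 7; order 6: 7; order 8: 1; order 12: 7; order 24: 1.
Total: 1 + 7 + 1 + 7 + 7 + 1 + 7 + 1 = 32.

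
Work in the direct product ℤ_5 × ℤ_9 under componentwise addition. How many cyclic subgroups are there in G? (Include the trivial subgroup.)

6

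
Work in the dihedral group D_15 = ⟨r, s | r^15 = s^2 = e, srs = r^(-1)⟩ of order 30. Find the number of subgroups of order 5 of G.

1

|G| = 30 and 5 | 30, so subgroups of order 5 are possible by Lagrange.
The subgroups of order 5 are: {e, r^3, r^6, r^9, r^12}.
So G has 1 subgroup of order 5.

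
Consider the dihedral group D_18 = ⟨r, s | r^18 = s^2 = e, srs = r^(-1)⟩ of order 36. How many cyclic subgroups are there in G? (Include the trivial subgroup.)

24

Group the elements of G by the cyclic subgroup they generate; each cyclic subgroup of order d accounts for φ(d) elements.
Cyclic subgroups by order — order 1: 1; order 2: 19; order 3: 1; order 6: 1; order 9: 1; order 18: 1.
Total: 24.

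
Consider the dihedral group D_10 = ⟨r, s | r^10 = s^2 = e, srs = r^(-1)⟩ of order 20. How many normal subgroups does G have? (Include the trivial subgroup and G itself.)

7

G has 22 subgroups. Checking conjugation-invariance by order — order 1: 1/1 normal; order 2: 1/11 normal; order 4: 0/5 normal; order 5: 1/1 normal; order 10: 3/3 normal; order 20: 1/1 normal.
Total normal subgroups: 7.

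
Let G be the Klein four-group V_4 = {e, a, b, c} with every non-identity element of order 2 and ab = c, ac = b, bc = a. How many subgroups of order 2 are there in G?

3

|G| = 4 and 2 | 4, so subgroups of order 2 are possible by Lagrange.
The subgroups of order 2 are: {e, a}; {e, b}; {e, c}.
So G has 3 subgroups of order 2.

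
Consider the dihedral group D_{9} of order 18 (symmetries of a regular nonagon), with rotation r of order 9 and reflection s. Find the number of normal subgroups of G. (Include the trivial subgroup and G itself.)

4

G has 16 subgroups. Checking conjugation-invariance by order — order 1: 1/1 normal; order 2: 0/9 normal; order 3: 1/1 normal; order 6: 0/3 normal; order 9: 1/1 normal; order 18: 1/1 normal.
Total normal subgroups: 4.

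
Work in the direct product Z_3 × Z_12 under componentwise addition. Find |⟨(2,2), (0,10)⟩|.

18

|⟨(2,2)⟩| = 6 and |⟨(0,10)⟩| = 6, so |H| is a multiple of lcm(6, 6) = 6 and divides |G| = 36.
Closing under the operation: H = {(0,0), (0,2), (0,4), (0,6), (0,8), (0,10), (1,0), (1,2), (1,4), (1,6), (1,8), (1,10), (2,0), (2,2), (2,4), (2,6), (2,8), (2,10)}, so |H| = 18.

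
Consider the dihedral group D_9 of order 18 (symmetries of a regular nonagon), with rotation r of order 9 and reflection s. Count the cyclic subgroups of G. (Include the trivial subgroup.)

12

A cyclic subgroup of order d is generated by each of its φ(d) elements of order d, so the cyclic subgroups of order d number (#elements of order d)/φ(d).
Cyclic subgroups by order — order 1: 1; order 2: 9; order 3: 1; order 9: 1.
Total: 12.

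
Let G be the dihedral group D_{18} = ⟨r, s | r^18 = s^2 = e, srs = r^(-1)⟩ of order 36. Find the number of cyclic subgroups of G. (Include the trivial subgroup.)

A cyclic subgroup of order d is generated by each of its φ(d) elements of order d, so the cyclic subgroups of order d number (#elements of order d)/φ(d).
Cyclic subgroups by order — order 1: 1; order 2: 19; order 3: 1; order 6: 1; order 9: 1; order 18: 1.
Total: 24.

24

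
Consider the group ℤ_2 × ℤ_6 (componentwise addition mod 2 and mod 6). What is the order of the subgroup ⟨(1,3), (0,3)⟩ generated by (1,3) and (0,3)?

|⟨(1,3)⟩| = 2 and |⟨(0,3)⟩| = 2, so |H| is a multiple of lcm(2, 2) = 2 and divides |G| = 12.
Closing under the operation: H = {(0,0), (0,3), (1,0), (1,3)}, so |H| = 4.

4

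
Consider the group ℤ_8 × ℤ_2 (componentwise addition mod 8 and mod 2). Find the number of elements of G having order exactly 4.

An element (a,b) has order lcm(ord(a), ord(b)); count pairs with lcm equal to 4.
Enumerating gives 4 such elements.

4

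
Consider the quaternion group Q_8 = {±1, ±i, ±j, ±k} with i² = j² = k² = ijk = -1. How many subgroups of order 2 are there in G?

|G| = 8 and 2 | 8, so subgroups of order 2 are possible by Lagrange.
The subgroups of order 2 are: {1, -1}.
So G has 1 subgroup of order 2.

1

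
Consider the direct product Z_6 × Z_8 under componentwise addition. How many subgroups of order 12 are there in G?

3

|G| = 48 and 12 | 48, so subgroups of order 12 are possible by Lagrange.
The subgroups of order 12 are: {(0,0), (0,2), (0,4), (0,6), (2,0), (2,2), (2,4), (2,6), (4,0), (4,2), (4,4), (4,6)}; {(0,0), (0,4), (1,0), (1,4), (2,0), (2,4), (3,0), (3,4), (4,0), (4,4), (5,0), (5,4)}; {(0,0), (0,4), (1,2), (1,6), (2,0), (2,4), (3,2), (3,6), (4,0), (4,4), (5,2), (5,6)}.
So G has 3 subgroups of order 12.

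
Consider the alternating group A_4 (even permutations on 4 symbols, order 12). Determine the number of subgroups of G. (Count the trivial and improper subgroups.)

10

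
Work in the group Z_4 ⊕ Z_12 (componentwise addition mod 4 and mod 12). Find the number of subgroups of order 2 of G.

3

|G| = 48 and 2 | 48, so subgroups of order 2 are possible by Lagrange.
The subgroups of order 2 are: {(0,0), (0,6)}; {(0,0), (2,0)}; {(0,0), (2,6)}.
So G has 3 subgroups of order 2.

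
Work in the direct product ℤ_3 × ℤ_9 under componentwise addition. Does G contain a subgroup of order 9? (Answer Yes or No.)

Yes

9 | 27. A subgroup of order 9 is {(0,0), (0,1), (0,2), (0,3), (0,4), (0,5), (0,6), (0,7), (0,8)}.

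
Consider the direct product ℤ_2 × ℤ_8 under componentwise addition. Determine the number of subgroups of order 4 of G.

|G| = 16 and 4 | 16, so subgroups of order 4 are possible by Lagrange.
The subgroups of order 4 are: {(0,0), (0,2), (0,4), (0,6)}; {(0,0), (0,4), (1,0), (1,4)}; {(0,0), (0,4), (1,2), (1,6)}.
So G has 3 subgroups of order 4.

3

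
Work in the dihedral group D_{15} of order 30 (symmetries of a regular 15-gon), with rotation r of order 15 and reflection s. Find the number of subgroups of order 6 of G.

5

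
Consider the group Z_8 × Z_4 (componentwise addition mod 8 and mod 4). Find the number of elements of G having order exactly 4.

An element (a,b) has order lcm(ord(a), ord(b)); count pairs with lcm equal to 4.
Enumerating gives 12 such elements.

12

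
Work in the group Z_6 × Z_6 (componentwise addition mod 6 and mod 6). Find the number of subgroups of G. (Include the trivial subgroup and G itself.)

|G| = 36, so by Lagrange every subgroup order divides 36. Divisors: 1, 2, 3, 4, 6, 9, 12, 18, 36.
Subgroups by order — order 1: 1; order 2: 3; order 3: 4; order 4: 1; order 6: 12; order 9: 1; order 12: 4; order 18: 3; order 36: 1.
Total: 1 + 3 + 4 + 1 + 12 + 1 + 4 + 3 + 1 = 30.

30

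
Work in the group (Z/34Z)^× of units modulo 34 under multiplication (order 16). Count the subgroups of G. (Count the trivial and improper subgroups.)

5

|G| = 16, so by Lagrange every subgroup order divides 16. Divisors: 1, 2, 4, 8, 16.
Subgroups by order — order 1: 1; order 2: 1; order 4: 1; order 8: 1; order 16: 1.
Total: 1 + 1 + 1 + 1 + 1 = 5.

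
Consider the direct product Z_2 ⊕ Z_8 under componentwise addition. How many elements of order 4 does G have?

An element (a,b) has order lcm(ord(a), ord(b)); count pairs with lcm equal to 4.
Enumerating gives 4 such elements.

4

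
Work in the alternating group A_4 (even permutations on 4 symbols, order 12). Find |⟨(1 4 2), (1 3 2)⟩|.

|⟨(1 4 2)⟩| = 3 and |⟨(1 3 2)⟩| = 3, so |H| is a multiple of lcm(3, 3) = 3 and divides |G| = 12.
Closing {(1 4 2), (1 3 2)} under the group operation gives all of G, so |H| = 12.

12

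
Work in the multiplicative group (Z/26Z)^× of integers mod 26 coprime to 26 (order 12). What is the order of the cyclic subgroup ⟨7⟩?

Compute successive powers of 7 mod 26: 7, 23, 5, 9, 11, 25, 19, 3, …; 7^12 ≡ 1 (mod 26).
So |⟨7⟩| = 12.

12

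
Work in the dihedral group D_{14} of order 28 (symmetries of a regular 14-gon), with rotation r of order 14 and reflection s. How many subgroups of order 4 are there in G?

7

|G| = 28 and 4 | 28, so subgroups of order 4 are possible by Lagrange.
The subgroups of order 4 are: {e, r^7, r^3s, r^10s}; {e, r^7, r^4s, r^11s}; {e, r^7, r^5s, r^12s}; {e, r^7, r^6s, r^13s}; … (7 in all).
So G has 7 subgroups of order 4.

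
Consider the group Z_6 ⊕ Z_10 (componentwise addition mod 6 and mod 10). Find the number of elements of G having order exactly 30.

24

An element (a,b) has order lcm(ord(a), ord(b)); count pairs with lcm equal to 30.
Enumerating gives 24 such elements.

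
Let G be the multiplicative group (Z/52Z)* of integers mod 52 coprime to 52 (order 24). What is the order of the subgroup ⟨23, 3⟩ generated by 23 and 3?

12

|⟨23⟩| = 6 and |⟨3⟩| = 6, so |H| is a multiple of lcm(6, 6) = 6 and divides |G| = 24.
Closing under the operation: H = {1, 3, 9, 17, 23, 25, 27, 29, 35, 43, 49, 51}, so |H| = 12.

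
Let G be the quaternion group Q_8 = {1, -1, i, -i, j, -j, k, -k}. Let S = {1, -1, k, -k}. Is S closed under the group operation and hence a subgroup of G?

|S| = 4 divides |G| = 8, consistent with Lagrange.
S contains the identity, every element's inverse is in S, and S is closed under ·: it is a subgroup.
In fact S = ⟨-k⟩.

Yes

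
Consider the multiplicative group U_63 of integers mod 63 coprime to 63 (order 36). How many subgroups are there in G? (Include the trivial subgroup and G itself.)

|G| = 36, so by Lagrange every subgroup order divides 36. Divisors: 1, 2, 3, 4, 6, 9, 12, 18, 36.
Subgroups by order — order 1: 1; order 2: 3; order 3: 4; order 4: 1; order 6: 12; order 9: 1; order 12: 4; order 18: 3; order 36: 1.
Total: 1 + 3 + 4 + 1 + 12 + 1 + 4 + 3 + 1 = 30.

30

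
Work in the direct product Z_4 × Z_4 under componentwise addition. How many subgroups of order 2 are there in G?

|G| = 16 and 2 | 16, so subgroups of order 2 are possible by Lagrange.
The subgroups of order 2 are: {(0,0), (0,2)}; {(0,0), (2,0)}; {(0,0), (2,2)}.
So G has 3 subgroups of order 2.

3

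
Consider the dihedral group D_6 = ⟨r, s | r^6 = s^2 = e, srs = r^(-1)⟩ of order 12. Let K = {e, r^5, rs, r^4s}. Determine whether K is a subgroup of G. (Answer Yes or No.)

No

r^5 ∈ K but its inverse r ∉ K, so K is not a subgroup.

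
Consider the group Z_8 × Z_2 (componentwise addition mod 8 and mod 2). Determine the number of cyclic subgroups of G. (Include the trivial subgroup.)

8

Group the elements of G by the cyclic subgroup they generate; each cyclic subgroup of order d accounts for φ(d) elements.
Cyclic subgroups by order — order 1: 1; order 2: 3; order 4: 2; order 8: 2.
Total: 8.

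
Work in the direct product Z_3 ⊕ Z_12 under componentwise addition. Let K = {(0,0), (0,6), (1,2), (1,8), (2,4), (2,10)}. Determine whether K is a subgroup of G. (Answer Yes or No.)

Yes

|K| = 6 divides |G| = 36, consistent with Lagrange.
K contains the identity, every element's inverse is in K, and K is closed under +: it is a subgroup.
In fact K = ⟨(1,2)⟩.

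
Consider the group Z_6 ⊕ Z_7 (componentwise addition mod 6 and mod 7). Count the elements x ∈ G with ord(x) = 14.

An element (a,b) has order lcm(ord(a), ord(b)); count pairs with lcm equal to 14.
Enumerating gives 6 such elements.

6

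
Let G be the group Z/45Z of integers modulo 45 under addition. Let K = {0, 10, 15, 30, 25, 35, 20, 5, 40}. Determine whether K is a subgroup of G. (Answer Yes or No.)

|K| = 9 divides |G| = 45, consistent with Lagrange.
K contains the identity, every element's inverse is in K, and K is closed under +: it is a subgroup.
In fact K = ⟨35⟩.

Yes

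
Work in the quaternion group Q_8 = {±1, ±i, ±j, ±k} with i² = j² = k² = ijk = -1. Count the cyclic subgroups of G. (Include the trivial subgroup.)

Group the elements of G by the cyclic subgroup they generate; each cyclic subgroup of order d accounts for φ(d) elements.
Cyclic subgroups by order — order 1: 1; order 2: 1; order 4: 3.
Total: 5.

5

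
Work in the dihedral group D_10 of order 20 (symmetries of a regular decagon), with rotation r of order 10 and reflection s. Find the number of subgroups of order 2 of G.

|G| = 20 and 2 | 20, so subgroups of order 2 are possible by Lagrange.
The subgroups of order 2 are: {e, r^2s}; {e, r^3s}; {e, r^4s}; {e, r^5}; … (11 in all).
So G has 11 subgroups of order 2.

11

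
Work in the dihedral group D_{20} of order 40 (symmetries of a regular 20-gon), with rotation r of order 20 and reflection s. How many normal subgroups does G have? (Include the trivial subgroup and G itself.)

9

G has 48 subgroups. Checking conjugation-invariance by order — order 1: 1/1 normal; order 2: 1/21 normal; order 4: 1/11 normal; order 5: 1/1 normal; order 8: 0/5 normal; order 10: 1/5 normal; order 20: 3/3 normal; order 40: 1/1 normal.
Total normal subgroups: 9.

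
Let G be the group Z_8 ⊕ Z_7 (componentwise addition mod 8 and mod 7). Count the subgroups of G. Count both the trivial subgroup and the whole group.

|G| = 56, so by Lagrange every subgroup order divides 56. Divisors: 1, 2, 4, 7, 8, 14, 28, 56.
Subgroups by order — order 1: 1; order 2: 1; order 4: 1; order 7: 1; order 8: 1; order 14: 1; order 28: 1; order 56: 1.
Total: 1 + 1 + 1 + 1 + 1 + 1 + 1 + 1 = 8.

8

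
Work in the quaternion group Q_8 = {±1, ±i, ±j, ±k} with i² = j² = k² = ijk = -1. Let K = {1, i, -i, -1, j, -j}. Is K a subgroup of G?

|K| = 6 does not divide |G| = 8, so by Lagrange K is not a subgroup.

No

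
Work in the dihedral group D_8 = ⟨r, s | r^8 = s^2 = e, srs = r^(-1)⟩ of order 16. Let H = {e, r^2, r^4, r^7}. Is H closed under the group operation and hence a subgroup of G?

No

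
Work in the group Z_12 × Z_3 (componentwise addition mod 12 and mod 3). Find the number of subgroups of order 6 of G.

4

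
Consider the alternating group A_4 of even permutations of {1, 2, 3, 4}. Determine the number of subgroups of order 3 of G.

4

|G| = 12 and 3 | 12, so subgroups of order 3 are possible by Lagrange.
The subgroups of order 3 are: {e, (1 2 3), (1 3 2)}; {e, (1 2 4), (1 4 2)}; {e, (1 3 4), (1 4 3)}; {e, (2 3 4), (2 4 3)}.
So G has 4 subgroups of order 3.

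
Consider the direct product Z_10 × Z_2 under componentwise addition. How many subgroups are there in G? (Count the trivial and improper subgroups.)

|G| = 20, so by Lagrange every subgroup order divides 20. Divisors: 1, 2, 4, 5, 10, 20.
Subgroups by order — order 1: 1; order 2: 3; order 4: 1; order 5: 1; order 10: 3; order 20: 1.
Total: 1 + 3 + 1 + 1 + 3 + 1 = 10.

10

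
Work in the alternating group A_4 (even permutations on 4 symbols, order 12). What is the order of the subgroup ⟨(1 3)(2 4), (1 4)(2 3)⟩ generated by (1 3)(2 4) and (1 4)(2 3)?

|⟨(1 3)(2 4)⟩| = 2 and |⟨(1 4)(2 3)⟩| = 2, so |H| is a multiple of lcm(2, 2) = 2 and divides |G| = 12.
Closing under the operation: H = {e, (1 2)(3 4), (1 3)(2 4), (1 4)(2 3)}, so |H| = 4.

4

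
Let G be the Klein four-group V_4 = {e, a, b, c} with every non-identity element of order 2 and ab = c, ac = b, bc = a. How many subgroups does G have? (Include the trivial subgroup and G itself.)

5

|G| = 4, so by Lagrange every subgroup order divides 4. Divisors: 1, 2, 4.
Subgroups by order — order 1: 1; order 2: 3; order 4: 1.
Total: 1 + 3 + 1 = 5.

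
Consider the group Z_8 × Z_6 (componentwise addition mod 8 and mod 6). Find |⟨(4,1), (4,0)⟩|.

|⟨(4,1)⟩| = 6 and |⟨(4,0)⟩| = 2, so |H| is a multiple of lcm(6, 2) = 6 and divides |G| = 48.
Closing under the operation: H = {(0,0), (0,1), (0,2), (0,3), (0,4), (0,5), (4,0), (4,1), (4,2), (4,3), (4,4), (4,5)}, so |H| = 12.

12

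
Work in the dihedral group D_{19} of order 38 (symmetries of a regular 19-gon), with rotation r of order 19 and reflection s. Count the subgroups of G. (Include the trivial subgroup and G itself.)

22

|G| = 38, so by Lagrange every subgroup order divides 38. Divisors: 1, 2, 19, 38.
Subgroups by order — order 1: 1; order 2: 19; order 19: 1; order 38: 1.
Total: 1 + 19 + 1 + 1 = 22.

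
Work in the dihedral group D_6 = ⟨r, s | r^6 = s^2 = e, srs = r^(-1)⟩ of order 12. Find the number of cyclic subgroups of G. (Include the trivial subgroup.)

Group the elements of G by the cyclic subgroup they generate; each cyclic subgroup of order d accounts for φ(d) elements.
Cyclic subgroups by order — order 1: 1; order 2: 7; order 3: 1; order 6: 1.
Total: 10.

10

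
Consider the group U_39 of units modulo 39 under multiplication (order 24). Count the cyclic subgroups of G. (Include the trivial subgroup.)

Group the elements of G by the cyclic subgroup they generate; each cyclic subgroup of order d accounts for φ(d) elements.
Cyclic subgroups by order — order 1: 1; order 2: 3; order 3: 1; order 4: 2; order 6: 3; order 12: 2.
Total: 12.

12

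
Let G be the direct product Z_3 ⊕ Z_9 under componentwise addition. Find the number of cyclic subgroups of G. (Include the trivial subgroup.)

8

Each element a generates a cyclic subgroup ⟨a⟩; distinct elements may generate the same one (a cyclic group of order d has φ(d) generators).
Cyclic subgroups by order — order 1: 1; order 3: 4; order 9: 3.
Total: 8.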